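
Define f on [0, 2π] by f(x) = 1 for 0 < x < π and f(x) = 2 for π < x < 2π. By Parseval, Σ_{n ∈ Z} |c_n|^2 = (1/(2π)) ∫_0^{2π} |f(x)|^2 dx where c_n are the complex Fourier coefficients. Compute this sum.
Σ |c_n|^2 = 5/2

Parseval equates the L^2 energy of f (normalised by 1/(2π)) with the ℓ^2 sum of its Fourier coefficients: (1/(2π)) ∫_0^{2π} |f|^2 = Σ |c_n|^2.
Compute the left side: (1/(2π)) [∫_0^π 1^2 dx + ∫_π^{2π} 2^2 dx] = (1/(2π)) · (1π + 4π) = (1 + 4)/2 = 5/2.
So Σ_{n ∈ Z} |c_n|^2 = 5/2.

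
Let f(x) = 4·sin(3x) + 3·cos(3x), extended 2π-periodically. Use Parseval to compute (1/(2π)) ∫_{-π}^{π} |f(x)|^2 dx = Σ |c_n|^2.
Σ |c_n|^2 = 25/2

Expand |f|^2 and use orthogonality of {sin(nx), cos(mx)} on [-π, π]:
  ∫_{-π}^{π} sin(nx)^2 dx = π, ∫ cos(mx)^2 dx = π, and cross terms integrate to 0.
So ∫_{-π}^{π} f(x)^2 dx = 4^2 · π + 3^2 · π = (16 + 9)π.
Divide by 2π: (16 + 9)/2 = 25/2.
By Parseval, this equals Σ |c_n|^2.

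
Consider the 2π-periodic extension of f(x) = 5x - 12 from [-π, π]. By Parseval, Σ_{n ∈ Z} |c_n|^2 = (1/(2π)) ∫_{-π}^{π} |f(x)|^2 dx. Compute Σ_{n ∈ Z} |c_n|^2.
Σ |c_n|^2 = 25π^2/3 + 144

Expand and integrate term by term over [-π, π]:
  ∫ (5x)^2 dx = 25·(2π^3/3); ∫ 2·5·(-12)·x dx = 0 (odd integrand); ∫ (-12)^2 dx = 144·2π.
So (1/(2π)) ∫_{-π}^{π} (5x - 12)^2 dx = 25π^2/3 + 144 = 25π^2/3 + 144.
Parseval ⇒ Σ |c_n|^2 = 25π^2/3 + 144.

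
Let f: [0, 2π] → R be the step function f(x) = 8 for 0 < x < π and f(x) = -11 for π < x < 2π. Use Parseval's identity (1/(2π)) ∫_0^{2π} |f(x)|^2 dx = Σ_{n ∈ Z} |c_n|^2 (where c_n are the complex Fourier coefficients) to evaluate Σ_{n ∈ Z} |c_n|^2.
Σ |c_n|^2 = 185/2

Parseval equates the L^2 energy of f (normalised by 1/(2π)) with the ℓ^2 sum of its Fourier coefficients: (1/(2π)) ∫_0^{2π} |f|^2 = Σ |c_n|^2.
Compute the left side: (1/(2π)) [∫_0^π 8^2 dx + ∫_π^{2π} (-11)^2 dx] = (1/(2π)) · (64π + 121π) = (64 + 121)/2 = 185/2.
So Σ_{n ∈ Z} |c_n|^2 = 185/2.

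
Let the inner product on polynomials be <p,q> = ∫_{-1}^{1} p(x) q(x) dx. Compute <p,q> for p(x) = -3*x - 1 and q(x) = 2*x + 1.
<p,q> = -6

Expand the product: p(x)·q(x) = -6*x^2 - 5*x - 1.
∫_{-1}^{1} of each monomial x^k gives [2/(k+1) if k even, 0 if k odd]. Integrating term-by-term (or equivalently evaluating the antiderivative F(x) = -2*x^3 - 5*x^2/2 - x at the endpoints):
  F(1) − F(−1) = -11/2 − (1/2) = -6.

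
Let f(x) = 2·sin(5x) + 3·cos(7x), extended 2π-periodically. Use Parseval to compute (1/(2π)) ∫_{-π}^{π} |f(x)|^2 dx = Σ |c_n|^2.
Σ |c_n|^2 = 13/2

Expand |f|^2 and use orthogonality of {sin(nx), cos(mx)} on [-π, π]:
  ∫_{-π}^{π} sin(nx)^2 dx = π, ∫ cos(mx)^2 dx = π, and cross terms integrate to 0.
So ∫_{-π}^{π} f(x)^2 dx = 2^2 · π + 3^2 · π = (4 + 9)π.
Divide by 2π: (4 + 9)/2 = 13/2.
By Parseval, this equals Σ |c_n|^2.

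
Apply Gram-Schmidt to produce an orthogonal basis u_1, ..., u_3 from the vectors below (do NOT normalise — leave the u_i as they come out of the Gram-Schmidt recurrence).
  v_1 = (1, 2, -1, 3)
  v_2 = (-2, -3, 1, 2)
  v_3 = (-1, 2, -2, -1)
Orthogonal basis:
  u_1 = (1, 2, -1, 3)
  u_2 = (-9/5, -13/5, 4/5, 13/5)
  u_3 = (-167/87, 52/87, -44/29, -23/87)

Apply the Gram-Schmidt recurrence
  u_1 = v_1
  u_i = v_i − Σ_{j<i} ((v_i · u_j) / (u_j · u_j)) · u_j.

Step by step this gives:
  u_1 = (1, 2, -1, 3)
  u_2 = (-9/5, -13/5, 4/5, 13/5)
  u_3 = (-167/87, 52/87, -44/29, -23/87)

Orthogonality check:
  u_2 · u_1 = 0 (should be 0)
  u_3 · u_1 = 0 (should be 0)
  u_3 · u_2 = 0 (should be 0)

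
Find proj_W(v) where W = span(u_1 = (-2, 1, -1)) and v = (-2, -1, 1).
proj_W(v) = (-2/3, 1/3, -1/3)

Set up U = [u_1 | ... | u_1] ∈ R^(3×1). The projector onto W = col(U) is P = U (U^T U)^(-1) U^T.
Compute U^T U =
  [6],
and U^T v = (2).
Solve U^T U · c = U^T v for the coefficients: c = (1/3). The projection is proj_W(v) = U c.
Check: (v - proj_W(v)) · u_1 = 0  (should be 0).
Result: proj_W(v) = (-2/3, 1/3, -1/3).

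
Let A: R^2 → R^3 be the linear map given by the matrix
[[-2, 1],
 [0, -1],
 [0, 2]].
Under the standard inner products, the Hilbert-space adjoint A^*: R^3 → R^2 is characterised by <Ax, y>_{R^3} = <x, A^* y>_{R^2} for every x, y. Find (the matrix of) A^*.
A^* = A^T =
[[-2, 0, 0],
 [1, -1, 2]]

For real matrices with standard dot products, the defining identity <Ax, y> = <x, A^* y> gives (Ax)^T y = x^T (A^*) y, i.e. x^T A^T y = x^T (A^*) y. Since this holds for all x, y, we must have A^* = A^T. Therefore
A^* =
[[-2, 0, 0],
 [1, -1, 2]].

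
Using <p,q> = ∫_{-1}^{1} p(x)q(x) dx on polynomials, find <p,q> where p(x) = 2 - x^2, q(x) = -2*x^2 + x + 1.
<p,q> = 22/15

Expand the product: p(x)·q(x) = 2*x^4 - x^3 - 5*x^2 + 2*x + 2.
∫_{-1}^{1} of each monomial x^k gives [2/(k+1) if k even, 0 if k odd]. Integrating term-by-term (or equivalently evaluating the antiderivative F(x) = 2*x^5/5 - x^4/4 - 5*x^3/3 + x^2 + 2*x at the endpoints):
  F(1) − F(−1) = 89/60 − (1/60) = 22/15.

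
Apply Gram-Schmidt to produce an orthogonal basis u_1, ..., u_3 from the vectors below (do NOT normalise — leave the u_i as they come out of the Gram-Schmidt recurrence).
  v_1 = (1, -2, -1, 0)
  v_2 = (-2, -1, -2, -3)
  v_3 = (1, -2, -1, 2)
Orthogonal basis:
  u_1 = (1, -2, -1, 0)
  u_2 = (-7/3, -1/3, -5/3, -3)
  u_3 = (-21/26, -3/26, -15/26, 25/26)

Apply the Gram-Schmidt recurrence
  u_1 = v_1
  u_i = v_i − Σ_{j<i} ((v_i · u_j) / (u_j · u_j)) · u_j.

Step by step this gives:
  u_1 = (1, -2, -1, 0)
  u_2 = (-7/3, -1/3, -5/3, -3)
  u_3 = (-21/26, -3/26, -15/26, 25/26)

Orthogonality check:
  u_2 · u_1 = 0 (should be 0)
  u_3 · u_1 = 0 (should be 0)
  u_3 · u_2 = 0 (should be 0)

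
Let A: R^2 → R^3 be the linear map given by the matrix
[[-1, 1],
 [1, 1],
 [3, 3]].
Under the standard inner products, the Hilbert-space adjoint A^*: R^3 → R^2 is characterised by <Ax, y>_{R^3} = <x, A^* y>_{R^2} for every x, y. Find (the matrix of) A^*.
A^* = A^T =
[[-1, 1, 3],
 [1, 1, 3]]

For real matrices with standard dot products, the defining identity <Ax, y> = <x, A^* y> gives (Ax)^T y = x^T (A^*) y, i.e. x^T A^T y = x^T (A^*) y. Since this holds for all x, y, we must have A^* = A^T. Therefore
A^* =
[[-1, 1, 3],
 [1, 1, 3]].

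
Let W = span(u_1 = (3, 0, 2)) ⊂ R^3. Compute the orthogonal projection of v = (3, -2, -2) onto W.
proj_W(v) = (15/13, 0, 10/13)

Set up U = [u_1 | ... | u_1] ∈ R^(3×1). The projector onto W = col(U) is P = U (U^T U)^(-1) U^T.
Compute U^T U =
  [13],
and U^T v = (5).
Solve U^T U · c = U^T v for the coefficients: c = (5/13). The projection is proj_W(v) = U c.
Check: (v - proj_W(v)) · u_1 = 0  (should be 0).
Result: proj_W(v) = (15/13, 0, 10/13).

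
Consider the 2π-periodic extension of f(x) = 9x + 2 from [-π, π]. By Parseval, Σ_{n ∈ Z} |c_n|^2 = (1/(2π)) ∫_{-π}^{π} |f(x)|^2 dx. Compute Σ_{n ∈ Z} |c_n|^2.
Σ |c_n|^2 = 27π^2 + 4

Expand and integrate term by term over [-π, π]:
  ∫ (9x)^2 dx = 81·(2π^3/3); ∫ 2·9·(2)·x dx = 0 (odd integrand); ∫ 2^2 dx = 4·2π.
So (1/(2π)) ∫_{-π}^{π} (9x + 2)^2 dx = 81π^2/3 + 4 = 27π^2 + 4.
Parseval ⇒ Σ |c_n|^2 = 27π^2 + 4.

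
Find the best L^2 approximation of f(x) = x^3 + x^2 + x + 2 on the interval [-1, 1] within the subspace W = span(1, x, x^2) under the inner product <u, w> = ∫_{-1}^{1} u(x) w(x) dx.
g(x) = x^2 + 8*x/5 + 2

The best approximation g ∈ W is the orthogonal projection of f onto W. Writing g = a_0 + a_1 x + a_2 x^2, the coefficients solve the normal equations G · a = b where
  G_{ij} = <φ_i, φ_j> and b_i = <f, φ_i>, with φ_0 = 1, φ_1 = x, φ_2 = x^2.
G =
  [2, 0, 2/3]
  [0, 2/3, 0]
  [2/3, 0, 2/5],
b = (14/3, 16/15, 26/15).
Solving gives a_0 = 2, a_1 = 8/5, a_2 = 1, so
  g(x) = x^2 + 8*x/5 + 2.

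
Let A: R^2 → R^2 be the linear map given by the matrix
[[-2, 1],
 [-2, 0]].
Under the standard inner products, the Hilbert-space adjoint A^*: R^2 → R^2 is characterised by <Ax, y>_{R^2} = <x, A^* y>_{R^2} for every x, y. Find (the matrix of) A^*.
A^* = A^T =
[[-2, -2],
 [1, 0]]

For real matrices with standard dot products, the defining identity <Ax, y> = <x, A^* y> gives (Ax)^T y = x^T (A^*) y, i.e. x^T A^T y = x^T (A^*) y. Since this holds for all x, y, we must have A^* = A^T. Therefore
A^* =
[[-2, -2],
 [1, 0]].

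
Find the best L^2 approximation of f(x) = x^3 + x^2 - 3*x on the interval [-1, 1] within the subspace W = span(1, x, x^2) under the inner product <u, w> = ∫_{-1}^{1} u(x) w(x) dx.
g(x) = x^2 - 12*x/5

The best approximation g ∈ W is the orthogonal projection of f onto W. Writing g = a_0 + a_1 x + a_2 x^2, the coefficients solve the normal equations G · a = b where
  G_{ij} = <φ_i, φ_j> and b_i = <f, φ_i>, with φ_0 = 1, φ_1 = x, φ_2 = x^2.
G =
  [2, 0, 2/3]
  [0, 2/3, 0]
  [2/3, 0, 2/5],
b = (2/3, -8/5, 2/5).
Solving gives a_0 = 0, a_1 = -12/5, a_2 = 1, so
  g(x) = x^2 - 12*x/5.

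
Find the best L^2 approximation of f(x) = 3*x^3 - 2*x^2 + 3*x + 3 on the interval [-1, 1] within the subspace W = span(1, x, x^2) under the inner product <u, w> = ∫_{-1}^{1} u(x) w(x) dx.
g(x) = -2*x^2 + 24*x/5 + 3

The best approximation g ∈ W is the orthogonal projection of f onto W. Writing g = a_0 + a_1 x + a_2 x^2, the coefficients solve the normal equations G · a = b where
  G_{ij} = <φ_i, φ_j> and b_i = <f, φ_i>, with φ_0 = 1, φ_1 = x, φ_2 = x^2.
G =
  [2, 0, 2/3]
  [0, 2/3, 0]
  [2/3, 0, 2/5],
b = (14/3, 16/5, 6/5).
Solving gives a_0 = 3, a_1 = 24/5, a_2 = -2, so
  g(x) = -2*x^2 + 24*x/5 + 3.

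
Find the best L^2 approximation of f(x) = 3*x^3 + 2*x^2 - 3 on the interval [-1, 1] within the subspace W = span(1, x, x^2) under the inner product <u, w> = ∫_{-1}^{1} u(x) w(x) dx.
g(x) = 2*x^2 + 9*x/5 - 3

The best approximation g ∈ W is the orthogonal projection of f onto W. Writing g = a_0 + a_1 x + a_2 x^2, the coefficients solve the normal equations G · a = b where
  G_{ij} = <φ_i, φ_j> and b_i = <f, φ_i>, with φ_0 = 1, φ_1 = x, φ_2 = x^2.
G =
  [2, 0, 2/3]
  [0, 2/3, 0]
  [2/3, 0, 2/5],
b = (-14/3, 6/5, -6/5).
Solving gives a_0 = -3, a_1 = 9/5, a_2 = 2, so
  g(x) = 2*x^2 + 9*x/5 - 3.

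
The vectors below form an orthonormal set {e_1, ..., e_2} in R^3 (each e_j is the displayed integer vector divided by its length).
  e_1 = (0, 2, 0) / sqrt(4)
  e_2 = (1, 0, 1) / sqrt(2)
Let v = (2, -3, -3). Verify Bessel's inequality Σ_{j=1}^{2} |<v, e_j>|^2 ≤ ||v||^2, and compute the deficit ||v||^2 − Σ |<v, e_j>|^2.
Σ |<v, e_j>|^2 = 19/2; ||v||^2 = 22; deficit = 25/2

Write each e_j = u_j / sqrt(<u_j, u_j>) where u_j is the displayed integer vector. Then <v, e_j> = <v, u_j> / sqrt(<u_j, u_j>), so |<v, e_j>|^2 = <v, u_j>^2 / <u_j, u_j>.
Coefficients: <v, e_1> = -6/sqrt(4), <v, e_2> = -1/sqrt(2).
Square and sum: Σ |<v, e_j>|^2 = 19/2.
Compute ||v||^2 = v·v = 22.
Deficit = 22 − 19/2 = 25/2 ≥ 0, confirming Bessel's inequality. (The deficit equals ||v − Σ <v,e_j> e_j||^2, the squared distance from v to span{e_j}.)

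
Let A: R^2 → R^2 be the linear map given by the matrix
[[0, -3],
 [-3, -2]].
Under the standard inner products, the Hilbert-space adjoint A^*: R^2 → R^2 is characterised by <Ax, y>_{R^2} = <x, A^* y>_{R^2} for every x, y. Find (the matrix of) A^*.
A^* = A^T =
[[0, -3],
 [-3, -2]]

For real matrices with standard dot products, the defining identity <Ax, y> = <x, A^* y> gives (Ax)^T y = x^T (A^*) y, i.e. x^T A^T y = x^T (A^*) y. Since this holds for all x, y, we must have A^* = A^T. Therefore
A^* =
[[0, -3],
 [-3, -2]].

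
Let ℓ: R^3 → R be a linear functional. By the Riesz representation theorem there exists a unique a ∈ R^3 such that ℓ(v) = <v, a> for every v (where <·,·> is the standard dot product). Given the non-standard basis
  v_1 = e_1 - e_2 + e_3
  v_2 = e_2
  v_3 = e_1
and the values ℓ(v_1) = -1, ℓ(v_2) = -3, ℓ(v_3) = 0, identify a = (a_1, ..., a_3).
a = (0, -3, -4)

Write a = (a_1, ..., a_3) in the standard basis. For each basis vector v_i, ℓ(v_i) = <v_i, a> is a linear equation in the a_j's. Collect the n equations into a matrix system V a = ℓ, where row i of V is v_i (expressed in the standard basis). Since V is invertible (lower-triangular with 1s on the diagonal, up to permutation), solve by back-substitution:
  V =
[[1, -1, 1],
 [0, 1, 0],
 [1, 0, 0]]
  V a = (-1, -3, 0)
Solving gives a = (0, -3, -4).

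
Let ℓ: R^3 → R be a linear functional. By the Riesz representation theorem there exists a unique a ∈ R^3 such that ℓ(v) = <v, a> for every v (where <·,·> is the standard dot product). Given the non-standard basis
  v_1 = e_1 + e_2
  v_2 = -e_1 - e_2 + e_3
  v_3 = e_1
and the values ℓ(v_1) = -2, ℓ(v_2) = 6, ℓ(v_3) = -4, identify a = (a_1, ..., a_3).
a = (-4, 2, 4)

Write a = (a_1, ..., a_3) in the standard basis. For each basis vector v_i, ℓ(v_i) = <v_i, a> is a linear equation in the a_j's. Collect the n equations into a matrix system V a = ℓ, where row i of V is v_i (expressed in the standard basis). Since V is invertible (lower-triangular with 1s on the diagonal, up to permutation), solve by back-substitution:
  V =
[[1, 1, 0],
 [-1, -1, 1],
 [1, 0, 0]]
  V a = (-2, 6, -4)
Solving gives a = (-4, 2, 4).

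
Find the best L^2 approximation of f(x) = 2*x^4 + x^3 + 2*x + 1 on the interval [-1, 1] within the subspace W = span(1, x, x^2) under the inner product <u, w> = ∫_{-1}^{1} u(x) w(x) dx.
g(x) = 12*x^2/7 + 13*x/5 + 29/35

The best approximation g ∈ W is the orthogonal projection of f onto W. Writing g = a_0 + a_1 x + a_2 x^2, the coefficients solve the normal equations G · a = b where
  G_{ij} = <φ_i, φ_j> and b_i = <f, φ_i>, with φ_0 = 1, φ_1 = x, φ_2 = x^2.
G =
  [2, 0, 2/3]
  [0, 2/3, 0]
  [2/3, 0, 2/5],
b = (14/5, 26/15, 26/21).
Solving gives a_0 = 29/35, a_1 = 13/5, a_2 = 12/7, so
  g(x) = 12*x^2/7 + 13*x/5 + 29/35.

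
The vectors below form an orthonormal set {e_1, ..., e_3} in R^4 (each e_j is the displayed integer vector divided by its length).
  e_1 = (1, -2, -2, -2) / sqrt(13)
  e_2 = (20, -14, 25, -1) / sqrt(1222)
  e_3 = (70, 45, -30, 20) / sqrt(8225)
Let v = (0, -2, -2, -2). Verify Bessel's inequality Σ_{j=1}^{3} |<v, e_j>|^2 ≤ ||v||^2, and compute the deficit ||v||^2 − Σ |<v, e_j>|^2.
Σ |<v, e_j>|^2 = 12; ||v||^2 = 12; deficit = 0

Write each e_j = u_j / sqrt(<u_j, u_j>) where u_j is the displayed integer vector. Then <v, e_j> = <v, u_j> / sqrt(<u_j, u_j>), so |<v, e_j>|^2 = <v, u_j>^2 / <u_j, u_j>.
Coefficients: <v, e_1> = 12/sqrt(13), <v, e_2> = -20/sqrt(1222), <v, e_3> = -70/sqrt(8225).
Square and sum: Σ |<v, e_j>|^2 = 12.
Compute ||v||^2 = v·v = 12.
Deficit = 12 − 12 = 0 ≥ 0, confirming Bessel's inequality. (The deficit equals ||v − Σ <v,e_j> e_j||^2, the squared distance from v to span{e_j}.)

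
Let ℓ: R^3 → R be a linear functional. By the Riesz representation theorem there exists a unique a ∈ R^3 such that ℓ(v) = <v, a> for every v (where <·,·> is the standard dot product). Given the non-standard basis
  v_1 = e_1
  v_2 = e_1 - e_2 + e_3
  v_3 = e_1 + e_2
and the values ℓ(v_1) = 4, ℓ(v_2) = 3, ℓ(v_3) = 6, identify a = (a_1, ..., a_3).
a = (4, 2, 1)

Write a = (a_1, ..., a_3) in the standard basis. For each basis vector v_i, ℓ(v_i) = <v_i, a> is a linear equation in the a_j's. Collect the n equations into a matrix system V a = ℓ, where row i of V is v_i (expressed in the standard basis). Since V is invertible (lower-triangular with 1s on the diagonal, up to permutation), solve by back-substitution:
  V =
[[1, 0, 0],
 [1, -1, 1],
 [1, 1, 0]]
  V a = (4, 3, 6)
Solving gives a = (4, 2, 1).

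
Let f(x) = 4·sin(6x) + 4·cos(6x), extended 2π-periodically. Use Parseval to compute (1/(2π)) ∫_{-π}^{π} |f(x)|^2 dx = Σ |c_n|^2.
Σ |c_n|^2 = 16

Expand |f|^2 and use orthogonality of {sin(nx), cos(mx)} on [-π, π]:
  ∫_{-π}^{π} sin(nx)^2 dx = π, ∫ cos(mx)^2 dx = π, and cross terms integrate to 0.
So ∫_{-π}^{π} f(x)^2 dx = 4^2 · π + 4^2 · π = (16 + 16)π.
Divide by 2π: (16 + 16)/2 = 16.
By Parseval, this equals Σ |c_n|^2.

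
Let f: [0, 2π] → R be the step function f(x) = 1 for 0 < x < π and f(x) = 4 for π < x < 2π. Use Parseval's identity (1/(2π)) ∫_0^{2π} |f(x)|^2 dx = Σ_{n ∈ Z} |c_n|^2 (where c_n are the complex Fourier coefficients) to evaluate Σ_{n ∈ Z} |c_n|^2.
Σ |c_n|^2 = 17/2

Parseval equates the L^2 energy of f (normalised by 1/(2π)) with the ℓ^2 sum of its Fourier coefficients: (1/(2π)) ∫_0^{2π} |f|^2 = Σ |c_n|^2.
Compute the left side: (1/(2π)) [∫_0^π 1^2 dx + ∫_π^{2π} 4^2 dx] = (1/(2π)) · (1π + 16π) = (1 + 16)/2 = 17/2.
So Σ_{n ∈ Z} |c_n|^2 = 17/2.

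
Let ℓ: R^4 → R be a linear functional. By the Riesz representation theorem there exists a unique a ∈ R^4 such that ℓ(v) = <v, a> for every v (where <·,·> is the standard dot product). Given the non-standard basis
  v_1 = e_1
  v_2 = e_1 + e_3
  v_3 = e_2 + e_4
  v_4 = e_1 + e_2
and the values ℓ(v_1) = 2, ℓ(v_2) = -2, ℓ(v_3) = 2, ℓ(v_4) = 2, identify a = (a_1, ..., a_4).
a = (2, 0, -4, 2)

Write a = (a_1, ..., a_4) in the standard basis. For each basis vector v_i, ℓ(v_i) = <v_i, a> is a linear equation in the a_j's. Collect the n equations into a matrix system V a = ℓ, where row i of V is v_i (expressed in the standard basis). Since V is invertible (lower-triangular with 1s on the diagonal, up to permutation), solve by back-substitution:
  V =
[[1, 0, 0, 0],
 [1, 0, 1, 0],
 [0, 1, 0, 1],
 [1, 1, 0, 0]]
  V a = (2, -2, 2, 2)
Solving gives a = (2, 0, -4, 2).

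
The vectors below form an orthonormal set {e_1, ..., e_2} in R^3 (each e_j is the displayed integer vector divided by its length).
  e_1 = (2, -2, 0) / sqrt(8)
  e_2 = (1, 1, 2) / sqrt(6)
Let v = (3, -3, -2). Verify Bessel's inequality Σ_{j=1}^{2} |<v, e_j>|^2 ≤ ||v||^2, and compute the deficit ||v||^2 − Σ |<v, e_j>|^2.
Σ |<v, e_j>|^2 = 62/3; ||v||^2 = 22; deficit = 4/3

Write each e_j = u_j / sqrt(<u_j, u_j>) where u_j is the displayed integer vector. Then <v, e_j> = <v, u_j> / sqrt(<u_j, u_j>), so |<v, e_j>|^2 = <v, u_j>^2 / <u_j, u_j>.
Coefficients: <v, e_1> = 12/sqrt(8), <v, e_2> = -4/sqrt(6).
Square and sum: Σ |<v, e_j>|^2 = 62/3.
Compute ||v||^2 = v·v = 22.
Deficit = 22 − 62/3 = 4/3 ≥ 0, confirming Bessel's inequality. (The deficit equals ||v − Σ <v,e_j> e_j||^2, the squared distance from v to span{e_j}.)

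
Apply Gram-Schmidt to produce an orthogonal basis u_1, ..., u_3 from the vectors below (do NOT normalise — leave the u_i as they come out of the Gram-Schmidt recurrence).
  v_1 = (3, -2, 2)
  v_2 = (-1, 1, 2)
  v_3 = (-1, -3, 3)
Orthogonal basis:
  u_1 = (3, -2, 2)
  u_2 = (-14/17, 15/17, 36/17)
  u_3 = (-198/101, -264/101, 33/101)

Apply the Gram-Schmidt recurrence
  u_1 = v_1
  u_i = v_i − Σ_{j<i} ((v_i · u_j) / (u_j · u_j)) · u_j.

Step by step this gives:
  u_1 = (3, -2, 2)
  u_2 = (-14/17, 15/17, 36/17)
  u_3 = (-198/101, -264/101, 33/101)

Orthogonality check:
  u_2 · u_1 = 0 (should be 0)
  u_3 · u_1 = 0 (should be 0)
  u_3 · u_2 = 0 (should be 0)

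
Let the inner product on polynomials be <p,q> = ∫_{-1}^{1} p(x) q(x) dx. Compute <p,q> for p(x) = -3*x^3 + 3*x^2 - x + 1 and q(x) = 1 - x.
<p,q> = 88/15

Expand the product: p(x)·q(x) = 3*x^4 - 6*x^3 + 4*x^2 - 2*x + 1.
∫_{-1}^{1} of each monomial x^k gives [2/(k+1) if k even, 0 if k odd]. Integrating term-by-term (or equivalently evaluating the antiderivative F(x) = 3*x^5/5 - 3*x^4/2 + 4*x^3/3 - x^2 + x at the endpoints):
  F(1) − F(−1) = 13/30 − (-163/30) = 88/15.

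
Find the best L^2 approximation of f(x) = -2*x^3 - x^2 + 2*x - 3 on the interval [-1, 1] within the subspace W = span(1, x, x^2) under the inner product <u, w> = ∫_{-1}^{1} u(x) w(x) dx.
g(x) = -x^2 + 4*x/5 - 3

The best approximation g ∈ W is the orthogonal projection of f onto W. Writing g = a_0 + a_1 x + a_2 x^2, the coefficients solve the normal equations G · a = b where
  G_{ij} = <φ_i, φ_j> and b_i = <f, φ_i>, with φ_0 = 1, φ_1 = x, φ_2 = x^2.
G =
  [2, 0, 2/3]
  [0, 2/3, 0]
  [2/3, 0, 2/5],
b = (-20/3, 8/15, -12/5).
Solving gives a_0 = -3, a_1 = 4/5, a_2 = -1, so
  g(x) = -x^2 + 4*x/5 - 3.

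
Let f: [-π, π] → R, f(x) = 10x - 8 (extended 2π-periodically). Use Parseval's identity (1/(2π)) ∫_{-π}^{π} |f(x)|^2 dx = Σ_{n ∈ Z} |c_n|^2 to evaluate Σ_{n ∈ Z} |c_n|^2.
Σ |c_n|^2 = 100π^2/3 + 64

Expand and integrate term by term over [-π, π]:
  ∫ (10x)^2 dx = 100·(2π^3/3); ∫ 2·10·(-8)·x dx = 0 (odd integrand); ∫ (-8)^2 dx = 64·2π.
So (1/(2π)) ∫_{-π}^{π} (10x - 8)^2 dx = 100π^2/3 + 64 = 100π^2/3 + 64.
Parseval ⇒ Σ |c_n|^2 = 100π^2/3 + 64.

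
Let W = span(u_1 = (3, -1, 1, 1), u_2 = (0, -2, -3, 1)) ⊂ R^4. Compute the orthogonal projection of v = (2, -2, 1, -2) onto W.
proj_W(v) = (7/4, -37/84, 67/84, 43/84)

Set up U = [u_1 | ... | u_2] ∈ R^(4×2). The projector onto W = col(U) is P = U (U^T U)^(-1) U^T.
Compute U^T U =
  [12, 0]
  [0, 14],
and U^T v = (7, -1).
Solve U^T U · c = U^T v for the coefficients: c = (7/12, -1/14). The projection is proj_W(v) = U c.
Check: (v - proj_W(v)) · u_1 = 0  (should be 0).
Check: (v - proj_W(v)) · u_2 = 0  (should be 0).
Result: proj_W(v) = (7/4, -37/84, 67/84, 43/84).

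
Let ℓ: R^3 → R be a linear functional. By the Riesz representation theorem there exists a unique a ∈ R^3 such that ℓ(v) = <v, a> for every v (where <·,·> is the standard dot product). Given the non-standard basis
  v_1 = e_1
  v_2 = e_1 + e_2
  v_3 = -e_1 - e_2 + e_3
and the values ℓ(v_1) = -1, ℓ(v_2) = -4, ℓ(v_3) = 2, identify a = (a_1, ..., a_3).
a = (-1, -3, -2)

Write a = (a_1, ..., a_3) in the standard basis. For each basis vector v_i, ℓ(v_i) = <v_i, a> is a linear equation in the a_j's. Collect the n equations into a matrix system V a = ℓ, where row i of V is v_i (expressed in the standard basis). Since V is invertible (lower-triangular with 1s on the diagonal, up to permutation), solve by back-substitution:
  V =
[[1, 0, 0],
 [1, 1, 0],
 [-1, -1, 1]]
  V a = (-1, -4, 2)
Solving gives a = (-1, -3, -2).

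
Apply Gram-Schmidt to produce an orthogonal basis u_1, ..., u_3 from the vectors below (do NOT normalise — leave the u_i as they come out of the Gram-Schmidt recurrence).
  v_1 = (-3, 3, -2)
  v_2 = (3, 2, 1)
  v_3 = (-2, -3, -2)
Orthogonal basis:
  u_1 = (-3, 3, -2)
  u_2 = (51/22, 59/22, 6/11)
  u_3 = (175/283, -75/283, -375/283)

Apply the Gram-Schmidt recurrence
  u_1 = v_1
  u_i = v_i − Σ_{j<i} ((v_i · u_j) / (u_j · u_j)) · u_j.

Step by step this gives:
  u_1 = (-3, 3, -2)
  u_2 = (51/22, 59/22, 6/11)
  u_3 = (175/283, -75/283, -375/283)

Orthogonality check:
  u_2 · u_1 = 0 (should be 0)
  u_3 · u_1 = 0 (should be 0)
  u_3 · u_2 = 0 (should be 0)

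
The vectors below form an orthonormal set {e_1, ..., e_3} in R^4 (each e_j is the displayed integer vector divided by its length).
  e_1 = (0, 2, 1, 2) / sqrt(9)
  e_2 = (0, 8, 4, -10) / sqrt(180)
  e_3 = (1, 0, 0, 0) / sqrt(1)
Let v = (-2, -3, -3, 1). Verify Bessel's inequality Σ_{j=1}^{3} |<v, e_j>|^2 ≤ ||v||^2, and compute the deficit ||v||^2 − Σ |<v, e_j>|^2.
Σ |<v, e_j>|^2 = 106/5; ||v||^2 = 23; deficit = 9/5

Write each e_j = u_j / sqrt(<u_j, u_j>) where u_j is the displayed integer vector. Then <v, e_j> = <v, u_j> / sqrt(<u_j, u_j>), so |<v, e_j>|^2 = <v, u_j>^2 / <u_j, u_j>.
Coefficients: <v, e_1> = -7/sqrt(9), <v, e_2> = -46/sqrt(180), <v, e_3> = -2/sqrt(1).
Square and sum: Σ |<v, e_j>|^2 = 106/5.
Compute ||v||^2 = v·v = 23.
Deficit = 23 − 106/5 = 9/5 ≥ 0, confirming Bessel's inequality. (The deficit equals ||v − Σ <v,e_j> e_j||^2, the squared distance from v to span{e_j}.)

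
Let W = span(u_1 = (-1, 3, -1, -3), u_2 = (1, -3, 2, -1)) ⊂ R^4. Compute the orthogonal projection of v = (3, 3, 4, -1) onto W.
proj_W(v) = (1/73, -3/73, 36/73, -137/73)

Set up U = [u_1 | ... | u_2] ∈ R^(4×2). The projector onto W = col(U) is P = U (U^T U)^(-1) U^T.
Compute U^T U =
  [20, -9]
  [-9, 15],
and U^T v = (5, 3).
Solve U^T U · c = U^T v for the coefficients: c = (34/73, 35/73). The projection is proj_W(v) = U c.
Check: (v - proj_W(v)) · u_1 = 0  (should be 0).
Check: (v - proj_W(v)) · u_2 = 0  (should be 0).
Result: proj_W(v) = (1/73, -3/73, 36/73, -137/73).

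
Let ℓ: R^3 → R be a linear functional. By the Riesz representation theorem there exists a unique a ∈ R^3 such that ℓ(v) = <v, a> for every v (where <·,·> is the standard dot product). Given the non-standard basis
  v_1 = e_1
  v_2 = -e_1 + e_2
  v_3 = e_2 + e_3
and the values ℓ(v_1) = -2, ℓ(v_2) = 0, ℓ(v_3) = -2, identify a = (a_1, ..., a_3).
a = (-2, -2, 0)

Write a = (a_1, ..., a_3) in the standard basis. For each basis vector v_i, ℓ(v_i) = <v_i, a> is a linear equation in the a_j's. Collect the n equations into a matrix system V a = ℓ, where row i of V is v_i (expressed in the standard basis). Since V is invertible (lower-triangular with 1s on the diagonal, up to permutation), solve by back-substitution:
  V =
[[1, 0, 0],
 [-1, 1, 0],
 [0, 1, 1]]
  V a = (-2, 0, -2)
Solving gives a = (-2, -2, 0).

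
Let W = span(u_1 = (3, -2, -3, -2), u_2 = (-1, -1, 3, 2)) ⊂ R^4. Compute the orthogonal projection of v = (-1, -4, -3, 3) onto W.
proj_W(v) = (140/97, -230/97, 24/97, 16/97)

Set up U = [u_1 | ... | u_2] ∈ R^(4×2). The projector onto W = col(U) is P = U (U^T U)^(-1) U^T.
Compute U^T U =
  [26, -14]
  [-14, 15],
and U^T v = (8, 2).
Solve U^T U · c = U^T v for the coefficients: c = (74/97, 82/97). The projection is proj_W(v) = U c.
Check: (v - proj_W(v)) · u_1 = 0  (should be 0).
Check: (v - proj_W(v)) · u_2 = 0  (should be 0).
Result: proj_W(v) = (140/97, -230/97, 24/97, 16/97).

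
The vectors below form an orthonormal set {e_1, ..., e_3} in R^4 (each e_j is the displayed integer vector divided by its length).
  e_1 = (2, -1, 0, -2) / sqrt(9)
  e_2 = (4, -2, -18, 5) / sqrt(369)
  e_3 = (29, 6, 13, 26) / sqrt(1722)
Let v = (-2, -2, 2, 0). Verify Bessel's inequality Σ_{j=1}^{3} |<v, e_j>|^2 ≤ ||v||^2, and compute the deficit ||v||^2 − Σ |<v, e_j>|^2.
Σ |<v, e_j>|^2 = 124/21; ||v||^2 = 12; deficit = 128/21

Write each e_j = u_j / sqrt(<u_j, u_j>) where u_j is the displayed integer vector. Then <v, e_j> = <v, u_j> / sqrt(<u_j, u_j>), so |<v, e_j>|^2 = <v, u_j>^2 / <u_j, u_j>.
Coefficients: <v, e_1> = -2/sqrt(9), <v, e_2> = -40/sqrt(369), <v, e_3> = -44/sqrt(1722).
Square and sum: Σ |<v, e_j>|^2 = 124/21.
Compute ||v||^2 = v·v = 12.
Deficit = 12 − 124/21 = 128/21 ≥ 0, confirming Bessel's inequality. (The deficit equals ||v − Σ <v,e_j> e_j||^2, the squared distance from v to span{e_j}.)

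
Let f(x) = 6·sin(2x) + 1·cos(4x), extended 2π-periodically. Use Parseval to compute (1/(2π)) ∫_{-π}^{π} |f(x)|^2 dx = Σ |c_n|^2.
Σ |c_n|^2 = 37/2

Expand |f|^2 and use orthogonality of {sin(nx), cos(mx)} on [-π, π]:
  ∫_{-π}^{π} sin(nx)^2 dx = π, ∫ cos(mx)^2 dx = π, and cross terms integrate to 0.
So ∫_{-π}^{π} f(x)^2 dx = 6^2 · π + 1^2 · π = (36 + 1)π.
Divide by 2π: (36 + 1)/2 = 37/2.
By Parseval, this equals Σ |c_n|^2.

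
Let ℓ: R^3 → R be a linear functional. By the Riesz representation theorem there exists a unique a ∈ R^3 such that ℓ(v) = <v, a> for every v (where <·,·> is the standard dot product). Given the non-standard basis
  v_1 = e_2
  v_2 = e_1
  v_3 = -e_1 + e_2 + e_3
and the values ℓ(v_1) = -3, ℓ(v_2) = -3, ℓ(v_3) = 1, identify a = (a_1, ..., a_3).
a = (-3, -3, 1)

Write a = (a_1, ..., a_3) in the standard basis. For each basis vector v_i, ℓ(v_i) = <v_i, a> is a linear equation in the a_j's. Collect the n equations into a matrix system V a = ℓ, where row i of V is v_i (expressed in the standard basis). Since V is invertible (lower-triangular with 1s on the diagonal, up to permutation), solve by back-substitution:
  V =
[[0, 1, 0],
 [1, 0, 0],
 [-1, 1, 1]]
  V a = (-3, -3, 1)
Solving gives a = (-3, -3, 1).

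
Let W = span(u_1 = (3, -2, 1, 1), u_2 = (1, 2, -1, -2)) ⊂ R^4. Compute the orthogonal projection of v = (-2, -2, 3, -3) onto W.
proj_W(v) = (-149/134, -21/67, 21/134, 37/67)

Set up U = [u_1 | ... | u_2] ∈ R^(4×2). The projector onto W = col(U) is P = U (U^T U)^(-1) U^T.
Compute U^T U =
  [15, -4]
  [-4, 10],
and U^T v = (-2, -3).
Solve U^T U · c = U^T v for the coefficients: c = (-16/67, -53/134). The projection is proj_W(v) = U c.
Check: (v - proj_W(v)) · u_1 = 0  (should be 0).
Check: (v - proj_W(v)) · u_2 = 0  (should be 0).
Result: proj_W(v) = (-149/134, -21/67, 21/134, 37/67).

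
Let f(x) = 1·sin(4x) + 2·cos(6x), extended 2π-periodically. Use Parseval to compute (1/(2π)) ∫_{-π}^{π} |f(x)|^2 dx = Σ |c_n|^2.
Σ |c_n|^2 = 5/2

Expand |f|^2 and use orthogonality of {sin(nx), cos(mx)} on [-π, π]:
  ∫_{-π}^{π} sin(nx)^2 dx = π, ∫ cos(mx)^2 dx = π, and cross terms integrate to 0.
So ∫_{-π}^{π} f(x)^2 dx = 1^2 · π + 2^2 · π = (1 + 4)π.
Divide by 2π: (1 + 4)/2 = 5/2.
By Parseval, this equals Σ |c_n|^2.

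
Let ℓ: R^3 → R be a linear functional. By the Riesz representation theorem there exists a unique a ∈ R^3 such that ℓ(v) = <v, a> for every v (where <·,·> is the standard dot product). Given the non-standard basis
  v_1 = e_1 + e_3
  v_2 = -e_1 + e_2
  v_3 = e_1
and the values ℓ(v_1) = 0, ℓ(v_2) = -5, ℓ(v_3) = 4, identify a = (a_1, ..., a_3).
a = (4, -1, -4)

Write a = (a_1, ..., a_3) in the standard basis. For each basis vector v_i, ℓ(v_i) = <v_i, a> is a linear equation in the a_j's. Collect the n equations into a matrix system V a = ℓ, where row i of V is v_i (expressed in the standard basis). Since V is invertible (lower-triangular with 1s on the diagonal, up to permutation), solve by back-substitution:
  V =
[[1, 0, 1],
 [-1, 1, 0],
 [1, 0, 0]]
  V a = (0, -5, 4)
Solving gives a = (4, -1, -4).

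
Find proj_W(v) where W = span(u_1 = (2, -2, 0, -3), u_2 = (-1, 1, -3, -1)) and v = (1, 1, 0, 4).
proj_W(v) = (-216/203, 216/203, 240/203, 524/203)

Set up U = [u_1 | ... | u_2] ∈ R^(4×2). The projector onto W = col(U) is P = U (U^T U)^(-1) U^T.
Compute U^T U =
  [17, -1]
  [-1, 12],
and U^T v = (-12, -4).
Solve U^T U · c = U^T v for the coefficients: c = (-148/203, -80/203). The projection is proj_W(v) = U c.
Check: (v - proj_W(v)) · u_1 = 0  (should be 0).
Check: (v - proj_W(v)) · u_2 = 0  (should be 0).
Result: proj_W(v) = (-216/203, 216/203, 240/203, 524/203).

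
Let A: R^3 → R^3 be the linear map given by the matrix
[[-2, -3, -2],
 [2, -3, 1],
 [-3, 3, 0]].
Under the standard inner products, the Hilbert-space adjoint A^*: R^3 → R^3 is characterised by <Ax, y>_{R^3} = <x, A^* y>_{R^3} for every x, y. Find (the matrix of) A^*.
A^* = A^T =
[[-2, 2, -3],
 [-3, -3, 3],
 [-2, 1, 0]]

For real matrices with standard dot products, the defining identity <Ax, y> = <x, A^* y> gives (Ax)^T y = x^T (A^*) y, i.e. x^T A^T y = x^T (A^*) y. Since this holds for all x, y, we must have A^* = A^T. Therefore
A^* =
[[-2, 2, -3],
 [-3, -3, 3],
 [-2, 1, 0]].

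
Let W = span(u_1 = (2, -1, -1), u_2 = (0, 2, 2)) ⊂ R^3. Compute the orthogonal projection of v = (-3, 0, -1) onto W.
proj_W(v) = (-3, -1/2, -1/2)

Set up U = [u_1 | ... | u_2] ∈ R^(3×2). The projector onto W = col(U) is P = U (U^T U)^(-1) U^T.
Compute U^T U =
  [6, -4]
  [-4, 8],
and U^T v = (-5, -2).
Solve U^T U · c = U^T v for the coefficients: c = (-3/2, -1). The projection is proj_W(v) = U c.
Check: (v - proj_W(v)) · u_1 = 0  (should be 0).
Check: (v - proj_W(v)) · u_2 = 0  (should be 0).
Result: proj_W(v) = (-3, -1/2, -1/2).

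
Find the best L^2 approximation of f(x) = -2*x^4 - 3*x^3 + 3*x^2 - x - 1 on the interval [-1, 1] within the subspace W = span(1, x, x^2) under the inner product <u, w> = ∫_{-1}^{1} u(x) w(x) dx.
g(x) = 9*x^2/7 - 14*x/5 - 29/35

The best approximation g ∈ W is the orthogonal projection of f onto W. Writing g = a_0 + a_1 x + a_2 x^2, the coefficients solve the normal equations G · a = b where
  G_{ij} = <φ_i, φ_j> and b_i = <f, φ_i>, with φ_0 = 1, φ_1 = x, φ_2 = x^2.
G =
  [2, 0, 2/3]
  [0, 2/3, 0]
  [2/3, 0, 2/5],
b = (-4/5, -28/15, -4/105).
Solving gives a_0 = -29/35, a_1 = -14/5, a_2 = 9/7, so
  g(x) = 9*x^2/7 - 14*x/5 - 29/35.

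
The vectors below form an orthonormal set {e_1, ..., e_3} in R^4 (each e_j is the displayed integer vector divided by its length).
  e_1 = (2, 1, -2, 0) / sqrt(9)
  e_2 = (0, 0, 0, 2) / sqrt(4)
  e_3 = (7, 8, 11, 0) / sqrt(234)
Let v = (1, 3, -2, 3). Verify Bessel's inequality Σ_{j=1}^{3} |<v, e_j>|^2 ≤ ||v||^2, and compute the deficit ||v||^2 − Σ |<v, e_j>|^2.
Σ |<v, e_j>|^2 = 477/26; ||v||^2 = 23; deficit = 121/26

Write each e_j = u_j / sqrt(<u_j, u_j>) where u_j is the displayed integer vector. Then <v, e_j> = <v, u_j> / sqrt(<u_j, u_j>), so |<v, e_j>|^2 = <v, u_j>^2 / <u_j, u_j>.
Coefficients: <v, e_1> = 9/sqrt(9), <v, e_2> = 6/sqrt(4), <v, e_3> = 9/sqrt(234).
Square and sum: Σ |<v, e_j>|^2 = 477/26.
Compute ||v||^2 = v·v = 23.
Deficit = 23 − 477/26 = 121/26 ≥ 0, confirming Bessel's inequality. (The deficit equals ||v − Σ <v,e_j> e_j||^2, the squared distance from v to span{e_j}.)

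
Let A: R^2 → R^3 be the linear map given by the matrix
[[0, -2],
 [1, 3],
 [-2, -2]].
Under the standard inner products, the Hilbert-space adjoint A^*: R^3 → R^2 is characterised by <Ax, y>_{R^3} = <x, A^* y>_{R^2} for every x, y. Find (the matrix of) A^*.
A^* = A^T =
[[0, 1, -2],
 [-2, 3, -2]]

For real matrices with standard dot products, the defining identity <Ax, y> = <x, A^* y> gives (Ax)^T y = x^T (A^*) y, i.e. x^T A^T y = x^T (A^*) y. Since this holds for all x, y, we must have A^* = A^T. Therefore
A^* =
[[0, 1, -2],
 [-2, 3, -2]].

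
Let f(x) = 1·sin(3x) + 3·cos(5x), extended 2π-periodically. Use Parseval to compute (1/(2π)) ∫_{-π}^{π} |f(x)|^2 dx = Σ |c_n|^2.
Σ |c_n|^2 = 5

Expand |f|^2 and use orthogonality of {sin(nx), cos(mx)} on [-π, π]:
  ∫_{-π}^{π} sin(nx)^2 dx = π, ∫ cos(mx)^2 dx = π, and cross terms integrate to 0.
So ∫_{-π}^{π} f(x)^2 dx = 1^2 · π + 3^2 · π = (1 + 9)π.
Divide by 2π: (1 + 9)/2 = 5.
By Parseval, this equals Σ |c_n|^2.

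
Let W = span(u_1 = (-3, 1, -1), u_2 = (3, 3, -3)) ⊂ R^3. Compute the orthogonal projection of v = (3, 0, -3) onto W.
proj_W(v) = (3, 3/2, -3/2)

Set up U = [u_1 | ... | u_2] ∈ R^(3×2). The projector onto W = col(U) is P = U (U^T U)^(-1) U^T.
Compute U^T U =
  [11, -3]
  [-3, 27],
and U^T v = (-6, 18).
Solve U^T U · c = U^T v for the coefficients: c = (-3/8, 5/8). The projection is proj_W(v) = U c.
Check: (v - proj_W(v)) · u_1 = 0  (should be 0).
Check: (v - proj_W(v)) · u_2 = 0  (should be 0).
Result: proj_W(v) = (3, 3/2, -3/2).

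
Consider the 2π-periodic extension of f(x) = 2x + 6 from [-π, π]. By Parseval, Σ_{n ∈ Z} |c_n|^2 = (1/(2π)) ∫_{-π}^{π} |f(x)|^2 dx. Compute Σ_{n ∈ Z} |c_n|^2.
Σ |c_n|^2 = 4π^2/3 + 36

Expand and integrate term by term over [-π, π]:
  ∫ (2x)^2 dx = 4·(2π^3/3); ∫ 2·2·(6)·x dx = 0 (odd integrand); ∫ 6^2 dx = 36·2π.
So (1/(2π)) ∫_{-π}^{π} (2x + 6)^2 dx = 4π^2/3 + 36 = 4π^2/3 + 36.
Parseval ⇒ Σ |c_n|^2 = 4π^2/3 + 36.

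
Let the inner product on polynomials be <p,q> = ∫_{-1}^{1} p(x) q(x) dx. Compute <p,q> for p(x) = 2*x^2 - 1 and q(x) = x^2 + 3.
<p,q> = -28/15

Expand the product: p(x)·q(x) = 2*x^4 + 5*x^2 - 3.
∫_{-1}^{1} of each monomial x^k gives [2/(k+1) if k even, 0 if k odd]. Integrating term-by-term (or equivalently evaluating the antiderivative F(x) = 2*x^5/5 + 5*x^3/3 - 3*x at the endpoints):
  F(1) − F(−1) = -14/15 − (14/15) = -28/15.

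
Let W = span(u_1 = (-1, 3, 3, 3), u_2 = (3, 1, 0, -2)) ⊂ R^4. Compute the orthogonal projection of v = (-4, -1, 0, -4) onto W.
proj_W(v) = (-217/178, -379/178, -138/89, -35/89)

Set up U = [u_1 | ... | u_2] ∈ R^(4×2). The projector onto W = col(U) is P = U (U^T U)^(-1) U^T.
Compute U^T U =
  [28, -6]
  [-6, 14],
and U^T v = (-11, -5).
Solve U^T U · c = U^T v for the coefficients: c = (-46/89, -103/178). The projection is proj_W(v) = U c.
Check: (v - proj_W(v)) · u_1 = 0  (should be 0).
Check: (v - proj_W(v)) · u_2 = 0  (should be 0).
Result: proj_W(v) = (-217/178, -379/178, -138/89, -35/89).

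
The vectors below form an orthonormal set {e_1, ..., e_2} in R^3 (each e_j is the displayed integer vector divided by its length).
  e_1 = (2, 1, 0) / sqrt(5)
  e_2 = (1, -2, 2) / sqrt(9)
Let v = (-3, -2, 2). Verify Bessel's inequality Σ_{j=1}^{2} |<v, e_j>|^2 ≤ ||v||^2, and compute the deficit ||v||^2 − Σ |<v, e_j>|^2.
Σ |<v, e_j>|^2 = 701/45; ||v||^2 = 17; deficit = 64/45

Write each e_j = u_j / sqrt(<u_j, u_j>) where u_j is the displayed integer vector. Then <v, e_j> = <v, u_j> / sqrt(<u_j, u_j>), so |<v, e_j>|^2 = <v, u_j>^2 / <u_j, u_j>.
Coefficients: <v, e_1> = -8/sqrt(5), <v, e_2> = 5/sqrt(9).
Square and sum: Σ |<v, e_j>|^2 = 701/45.
Compute ||v||^2 = v·v = 17.
Deficit = 17 − 701/45 = 64/45 ≥ 0, confirming Bessel's inequality. (The deficit equals ||v − Σ <v,e_j> e_j||^2, the squared distance from v to span{e_j}.)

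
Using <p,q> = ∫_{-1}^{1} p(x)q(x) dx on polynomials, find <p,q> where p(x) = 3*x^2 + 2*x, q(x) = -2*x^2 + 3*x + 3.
<p,q> = 38/5

Expand the product: p(x)·q(x) = -6*x^4 + 5*x^3 + 15*x^2 + 6*x.
∫_{-1}^{1} of each monomial x^k gives [2/(k+1) if k even, 0 if k odd]. Integrating term-by-term (or equivalently evaluating the antiderivative F(x) = -6*x^5/5 + 5*x^4/4 + 5*x^3 + 3*x^2 at the endpoints):
  F(1) − F(−1) = 161/20 − (9/20) = 38/5.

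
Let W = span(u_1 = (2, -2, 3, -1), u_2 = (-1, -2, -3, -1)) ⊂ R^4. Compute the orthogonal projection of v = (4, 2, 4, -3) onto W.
proj_W(v) = (31/13, 1/13, 125/26, 1/26)

Set up U = [u_1 | ... | u_2] ∈ R^(4×2). The projector onto W = col(U) is P = U (U^T U)^(-1) U^T.
Compute U^T U =
  [18, -6]
  [-6, 15],
and U^T v = (19, -17).
Solve U^T U · c = U^T v for the coefficients: c = (61/78, -32/39). The projection is proj_W(v) = U c.
Check: (v - proj_W(v)) · u_1 = 0  (should be 0).
Check: (v - proj_W(v)) · u_2 = 0  (should be 0).
Result: proj_W(v) = (31/13, 1/13, 125/26, 1/26).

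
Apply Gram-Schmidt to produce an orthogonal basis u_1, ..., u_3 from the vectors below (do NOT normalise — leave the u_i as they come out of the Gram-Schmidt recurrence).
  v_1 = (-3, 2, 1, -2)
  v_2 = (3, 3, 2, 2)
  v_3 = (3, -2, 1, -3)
Orthogonal basis:
  u_1 = (-3, 2, 1, -2)
  u_2 = (13/6, 32/9, 41/18, 13/9)
  u_3 = (990/443, -420/443, 700/443, -14*2**(16/917)*3**(513/917)*5**(388/917)*7**(8/917)/15)

Apply the Gram-Schmidt recurrence
  u_1 = v_1
  u_i = v_i − Σ_{j<i} ((v_i · u_j) / (u_j · u_j)) · u_j.

Step by step this gives:
  u_1 = (-3, 2, 1, -2)
  u_2 = (13/6, 32/9, 41/18, 13/9)
  u_3 = (990/443, -420/443, 700/443, -14*2**(16/917)*3**(513/917)*5**(388/917)*7**(8/917)/15)

Orthogonality check:
  u_2 · u_1 = 0 (should be 0)
  u_3 · u_1 = 0 (should be 0)
  u_3 · u_2 = 0 (should be 0)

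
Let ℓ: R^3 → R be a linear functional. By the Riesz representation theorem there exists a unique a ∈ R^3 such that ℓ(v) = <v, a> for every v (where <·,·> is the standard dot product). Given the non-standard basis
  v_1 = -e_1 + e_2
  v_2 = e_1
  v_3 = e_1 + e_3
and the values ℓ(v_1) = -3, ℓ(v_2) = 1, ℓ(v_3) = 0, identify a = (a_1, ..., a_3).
a = (1, -2, -1)

Write a = (a_1, ..., a_3) in the standard basis. For each basis vector v_i, ℓ(v_i) = <v_i, a> is a linear equation in the a_j's. Collect the n equations into a matrix system V a = ℓ, where row i of V is v_i (expressed in the standard basis). Since V is invertible (lower-triangular with 1s on the diagonal, up to permutation), solve by back-substitution:
  V =
[[-1, 1, 0],
 [1, 0, 0],
 [1, 0, 1]]
  V a = (-3, 1, 0)
Solving gives a = (1, -2, -1).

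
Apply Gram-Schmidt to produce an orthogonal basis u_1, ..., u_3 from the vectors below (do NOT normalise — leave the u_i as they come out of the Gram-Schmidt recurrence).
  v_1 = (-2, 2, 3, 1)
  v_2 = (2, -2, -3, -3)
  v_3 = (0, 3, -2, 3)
Orthogonal basis:
  u_1 = (-2, 2, 3, 1)
  u_2 = (-2/9, 2/9, 1/3, -17/9)
  u_3 = (0, 3, -2, 0)

Apply the Gram-Schmidt recurrence
  u_1 = v_1
  u_i = v_i − Σ_{j<i} ((v_i · u_j) / (u_j · u_j)) · u_j.

Step by step this gives:
  u_1 = (-2, 2, 3, 1)
  u_2 = (-2/9, 2/9, 1/3, -17/9)
  u_3 = (0, 3, -2, 0)

Orthogonality check:
  u_2 · u_1 = 0 (should be 0)
  u_3 · u_1 = 0 (should be 0)
  u_3 · u_2 = 0 (should be 0)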